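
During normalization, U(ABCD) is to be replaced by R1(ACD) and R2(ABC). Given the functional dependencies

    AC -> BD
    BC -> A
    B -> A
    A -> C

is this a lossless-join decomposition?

Common attributes: R1 ∩ R2 = {AC}.
Closure of {AC}: AC → BD applies, adding BD. So (AC)⁺ = {ABCD}.
This closure contains every attribute of R1, so R1 ∩ R2 → R1. The join is lossless.

Yes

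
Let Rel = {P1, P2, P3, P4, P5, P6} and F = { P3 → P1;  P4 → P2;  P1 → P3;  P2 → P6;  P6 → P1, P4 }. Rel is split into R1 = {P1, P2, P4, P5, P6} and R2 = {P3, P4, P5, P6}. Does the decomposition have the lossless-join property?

Yes

Common attributes: R1 ∩ R2 = {P4, P5, P6}.
Closure of {P4, P5, P6}: P4 → P2 applies, adding P2; P6 → P1, P4 applies, adding P1; P1 → P3 applies, adding P3. So (P4, P5, P6)⁺ = {P1, P2, P3, P4, P5, P6}.
This closure contains every attribute of R1, so R1 ∩ R2 → R1. The join is lossless.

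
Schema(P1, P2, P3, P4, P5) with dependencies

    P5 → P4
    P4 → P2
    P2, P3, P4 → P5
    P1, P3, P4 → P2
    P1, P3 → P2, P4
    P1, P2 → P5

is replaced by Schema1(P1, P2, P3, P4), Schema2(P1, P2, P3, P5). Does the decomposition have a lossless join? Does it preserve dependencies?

Lossless test: (P1, P2, P3)⁺ = {P1, P2, P3, P4, P5}, which contains all of one fragment — lossless.
Dependency preservation: the restricted closure of {P5} across the fragments never reaches {P4}, so P5 → P4 cannot be enforced without a join — not preserved.

lossless but not dependency-preserving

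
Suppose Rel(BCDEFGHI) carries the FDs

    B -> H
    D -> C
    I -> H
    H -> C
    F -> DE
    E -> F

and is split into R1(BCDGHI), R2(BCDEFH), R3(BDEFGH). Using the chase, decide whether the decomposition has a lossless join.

No

Chase test. Columns are BCDEFGHI; row i has aⱼ where attribute j ∈ Ri, else bᵢⱼ.
Initial tableau (one row per fragment):
  row 1: a1 a2 a3 b14 b15 a6 a7 a8
  row 2: a1 a2 a3 a4 a5 b26 a7 b28
  row 3: a1 b32 a3 a4 a5 a6 a7 b38
Rows 1 and 3 agree on D; apply D→C and equate their C entries.
No row becomes fully distinguished — the join is lossy.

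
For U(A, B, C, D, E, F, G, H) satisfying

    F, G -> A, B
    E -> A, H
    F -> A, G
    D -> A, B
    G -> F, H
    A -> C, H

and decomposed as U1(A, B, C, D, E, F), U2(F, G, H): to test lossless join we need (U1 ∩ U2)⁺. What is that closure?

A, B, C, F, G, H

U1 ∩ U2 = {F}.
F → A, G applies, adding A, G
G → F, H applies, adding H
A → C, H applies, adding C
F, G → A, B applies, adding B
Closure: {A, B, C, F, G, H}.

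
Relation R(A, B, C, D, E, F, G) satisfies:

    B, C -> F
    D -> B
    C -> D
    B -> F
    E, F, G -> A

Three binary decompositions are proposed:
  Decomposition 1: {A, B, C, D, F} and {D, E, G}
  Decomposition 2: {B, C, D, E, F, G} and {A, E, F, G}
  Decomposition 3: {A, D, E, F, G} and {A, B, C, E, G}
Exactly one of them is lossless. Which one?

Decomposition 2

Decomposition 1: common = {D}, closure = {B, D, F} → lossy.
Decomposition 2: common = {E, F, G}, closure = {A, E, F, G} → lossless.
Decomposition 3: common = {A, E, G}, closure = {A, E, G} → lossy.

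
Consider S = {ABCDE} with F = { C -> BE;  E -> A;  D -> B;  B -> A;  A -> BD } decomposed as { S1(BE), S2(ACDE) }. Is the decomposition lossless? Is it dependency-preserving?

lossless but not dependency-preserving

Lossless test: (E)⁺ = {ABDE}, which contains all of one fragment — lossless.
Dependency preservation: the restricted closure of {D} across the fragments never reaches {B}, so D → B cannot be enforced without a join — not preserved.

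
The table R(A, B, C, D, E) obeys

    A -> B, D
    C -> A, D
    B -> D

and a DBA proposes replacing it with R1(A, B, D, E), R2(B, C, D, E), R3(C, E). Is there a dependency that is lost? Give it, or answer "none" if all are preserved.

Check C → A, D: no single fragment contains all of {A, C, D}, and the restricted closure of {C} across the fragments never reaches {A, D}.
A → B, D is preserved.
B → D is preserved.

C -> A, D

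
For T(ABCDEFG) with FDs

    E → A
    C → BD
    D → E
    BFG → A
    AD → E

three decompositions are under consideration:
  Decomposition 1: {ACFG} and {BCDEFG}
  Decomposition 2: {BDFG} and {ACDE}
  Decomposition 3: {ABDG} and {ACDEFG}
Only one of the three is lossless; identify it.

Decomposition 1

Decomposition 1: common = {CFG}, closure = {ABCDEFG} → lossless.
Decomposition 2: common = {D}, closure = {ADE} → lossy.
Decomposition 3: common = {ADG}, closure = {ADEG} → lossy.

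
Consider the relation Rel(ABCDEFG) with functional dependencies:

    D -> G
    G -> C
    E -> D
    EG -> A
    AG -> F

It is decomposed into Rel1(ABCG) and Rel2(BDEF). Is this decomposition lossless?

Common attributes: Rel1 ∩ Rel2 = {B}.
No dependency enlarges {B}, so (B)⁺ = {B}.
The closure contains neither all of Rel1 = {ABCG} nor all of Rel2 = {BDEF}, so the common attributes are not a superkey of either fragment. The join is lossy.

No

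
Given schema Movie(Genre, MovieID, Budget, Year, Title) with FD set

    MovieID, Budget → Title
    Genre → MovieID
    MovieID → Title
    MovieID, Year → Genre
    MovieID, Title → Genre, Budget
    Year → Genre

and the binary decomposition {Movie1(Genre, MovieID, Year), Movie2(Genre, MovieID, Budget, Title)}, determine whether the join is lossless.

Common attributes: Movie1 ∩ Movie2 = {Genre, MovieID}.
Closure of {Genre, MovieID}: MovieID → Title applies, adding Title; MovieID, Title → Genre, Budget applies, adding Budget. So (Genre, MovieID)⁺ = {Genre, MovieID, Budget, Title}.
This closure contains every attribute of Movie2, so Movie1 ∩ Movie2 → Movie2. The join is lossless.

Yes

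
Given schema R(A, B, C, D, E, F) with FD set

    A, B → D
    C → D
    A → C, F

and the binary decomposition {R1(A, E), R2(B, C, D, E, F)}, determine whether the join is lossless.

No

Common attributes: R1 ∩ R2 = {E}.
No dependency enlarges {E}, so (E)⁺ = {E}.
The closure contains neither all of R1 = {A, E} nor all of R2 = {B, C, D, E, F}, so the common attributes are not a superkey of either fragment. The join is lossy.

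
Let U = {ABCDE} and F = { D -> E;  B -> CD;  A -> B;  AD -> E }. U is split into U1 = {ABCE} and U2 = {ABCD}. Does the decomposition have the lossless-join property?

Common attributes: U1 ∩ U2 = {ABC}.
Closure of {ABC}: B → CD applies, adding D; AD → E applies, adding E. So (ABC)⁺ = {ABCDE}.
This closure contains every attribute of U1, so U1 ∩ U2 → U1. The join is lossless.

Yes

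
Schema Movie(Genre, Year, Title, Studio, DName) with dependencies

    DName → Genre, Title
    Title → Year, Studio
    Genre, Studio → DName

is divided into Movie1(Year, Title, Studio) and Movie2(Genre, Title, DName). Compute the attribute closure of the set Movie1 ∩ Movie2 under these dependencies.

Movie1 ∩ Movie2 = {Title}.
Title → Year, Studio applies, adding Year, Studio
Closure: {Year, Title, Studio}.

Year, Title, Studio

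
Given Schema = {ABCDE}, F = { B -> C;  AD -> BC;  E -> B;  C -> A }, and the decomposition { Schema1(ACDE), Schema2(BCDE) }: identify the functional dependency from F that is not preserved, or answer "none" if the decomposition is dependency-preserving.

B → C lies within Schema2.
AD → BC: restricted closure across fragments reaches BC.
E → B lies within Schema2.
C → A lies within Schema1.
Every dependency is enforceable on the fragments, so the decomposition is dependency-preserving.

none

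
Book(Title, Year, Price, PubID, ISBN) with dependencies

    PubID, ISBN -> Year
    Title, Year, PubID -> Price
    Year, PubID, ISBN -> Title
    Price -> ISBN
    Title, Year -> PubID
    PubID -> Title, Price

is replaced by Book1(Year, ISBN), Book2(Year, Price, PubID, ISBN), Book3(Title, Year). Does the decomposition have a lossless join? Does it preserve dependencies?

Lossless test (chase): applying each FD to every pair of rows produces no changes in the tableau, so no row becomes fully distinguished — the join is lossy.
Dependency preservation: the restricted closure of {Year, PubID, ISBN} across the fragments never reaches {Title}, so Year, PubID, ISBN → Title cannot be enforced without a join — not preserved.

lossy and not dependency-preserving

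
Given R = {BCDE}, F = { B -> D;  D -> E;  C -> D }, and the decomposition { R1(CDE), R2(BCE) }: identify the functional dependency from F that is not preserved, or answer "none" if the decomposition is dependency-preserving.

Check B → D: no single fragment contains all of {BD}, and the restricted closure of {B} across the fragments never reaches {D}.
D → E is preserved.
C → D is preserved.

B -> D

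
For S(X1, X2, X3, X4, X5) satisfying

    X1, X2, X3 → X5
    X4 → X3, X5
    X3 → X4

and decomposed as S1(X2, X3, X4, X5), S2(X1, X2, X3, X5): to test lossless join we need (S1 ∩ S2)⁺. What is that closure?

S1 ∩ S2 = {X2, X3, X5}.
X3 → X4 applies, adding X4
Closure: {X2, X3, X4, X5}.

X2, X3, X4, X5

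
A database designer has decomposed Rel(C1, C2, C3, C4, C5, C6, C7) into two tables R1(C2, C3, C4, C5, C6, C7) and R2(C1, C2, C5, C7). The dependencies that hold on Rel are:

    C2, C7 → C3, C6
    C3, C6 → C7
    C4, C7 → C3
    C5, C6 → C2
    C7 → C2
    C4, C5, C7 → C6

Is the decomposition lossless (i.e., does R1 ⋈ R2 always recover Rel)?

No

Common attributes: R1 ∩ R2 = {C2, C5, C7}.
Closure of {C2, C5, C7}: C2, C7 → C3, C6 applies, adding C3, C6. So (C2, C5, C7)⁺ = {C2, C3, C5, C6, C7}.
The closure contains neither all of R1 = {C2, C3, C4, C5, C6, C7} nor all of R2 = {C1, C2, C5, C7}, so the common attributes are not a superkey of either fragment. The join is lossy.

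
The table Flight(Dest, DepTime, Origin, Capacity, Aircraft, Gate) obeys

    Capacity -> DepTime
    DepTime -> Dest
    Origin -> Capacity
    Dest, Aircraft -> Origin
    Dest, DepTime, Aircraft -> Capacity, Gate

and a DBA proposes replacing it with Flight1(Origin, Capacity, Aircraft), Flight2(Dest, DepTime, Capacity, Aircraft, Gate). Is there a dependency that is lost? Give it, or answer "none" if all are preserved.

Capacity → DepTime lies within Flight2.
DepTime → Dest lies within Flight2.
Origin → Capacity lies within Flight1.
Dest, Aircraft → Origin: restricted closure across fragments reaches Origin.
Dest, DepTime, Aircraft → Capacity, Gate lies within Flight2.
Every dependency is enforceable on the fragments, so the decomposition is dependency-preserving.

none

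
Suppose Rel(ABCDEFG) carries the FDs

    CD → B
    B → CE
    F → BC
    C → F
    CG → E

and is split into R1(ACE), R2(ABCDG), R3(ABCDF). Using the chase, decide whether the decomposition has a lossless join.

Yes

Chase test. Columns are ABCDEFG; row i has aⱼ where attribute j ∈ Ri, else bᵢⱼ.
Initial tableau (one row per fragment):
  row 1: a1 b12 a3 b14 a5 b16 b17
  row 2: a1 a2 a3 a4 b25 b26 a7
  row 3: a1 a2 a3 a4 b35 a6 b37
Rows 2 and 3 agree on B; apply B→CE and equate their CE entries.
Rows 1 and 2 agree on C; apply C→F and equate their F entries.
Rows 1 and 3 agree on C; apply C→F and equate their F entries.
Rows 1 and 2 agree on F; apply F→BC and equate their BC entries.
Rows 1 and 2 agree on B; apply B→CE and equate their CE entries.
Row 2 is now all distinguished symbols — the join is lossless.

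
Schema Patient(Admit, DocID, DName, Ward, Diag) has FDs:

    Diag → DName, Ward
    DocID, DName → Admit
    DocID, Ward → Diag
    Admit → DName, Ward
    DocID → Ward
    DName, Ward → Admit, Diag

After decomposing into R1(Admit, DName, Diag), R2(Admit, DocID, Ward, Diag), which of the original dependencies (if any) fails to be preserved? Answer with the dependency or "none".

Check DName, Ward → Admit, Diag: no single fragment contains all of {Admit, DName, Ward, Diag}, and the restricted closure of {DName, Ward} across the fragments never reaches {Admit, Diag}.
Diag → DName, Ward is preserved.
DocID, DName → Admit is preserved.
DocID, Ward → Diag is preserved.
Admit → DName, Ward is preserved.
DocID → Ward is preserved.

DName, Ward → Admit, Diag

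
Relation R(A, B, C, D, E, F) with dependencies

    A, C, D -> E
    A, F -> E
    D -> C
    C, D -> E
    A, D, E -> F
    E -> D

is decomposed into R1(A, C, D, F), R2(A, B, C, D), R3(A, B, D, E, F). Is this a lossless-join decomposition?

Yes

Chase test. Columns are A, B, C, D, E, F; row i has aⱼ where attribute j ∈ Ri, else bᵢⱼ.
Initial tableau (one row per fragment):
  row 1: a1 b12 a3 a4 b15 a6
  row 2: a1 a2 a3 a4 b25 b26
  row 3: a1 a2 b33 a4 a5 a6
Rows 1 and 2 agree on A, C, D; apply A, C, D→E and equate their E entries.
Rows 1 and 3 agree on A, F; apply A, F→E and equate their E entries.
Rows 1 and 3 agree on D; apply D→C and equate their C entries.
Rows 1 and 2 agree on A, D, E; apply A, D, E→F and equate their F entries.
Row 2 is now all distinguished symbols — the join is lossless.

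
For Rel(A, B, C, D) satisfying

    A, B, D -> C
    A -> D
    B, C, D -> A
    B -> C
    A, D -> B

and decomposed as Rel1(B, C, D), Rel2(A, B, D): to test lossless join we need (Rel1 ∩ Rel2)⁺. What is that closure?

Rel1 ∩ Rel2 = {B, D}.
B → C applies, adding C
B, C, D → A applies, adding A
Closure: {A, B, C, D}.

A, B, C, D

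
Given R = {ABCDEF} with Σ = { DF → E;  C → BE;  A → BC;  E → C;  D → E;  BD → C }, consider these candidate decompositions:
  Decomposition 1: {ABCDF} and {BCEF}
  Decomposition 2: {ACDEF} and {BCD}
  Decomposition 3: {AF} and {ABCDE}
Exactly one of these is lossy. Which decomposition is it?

Decomposition 1: common = {BCF}, closure = {BCEF} → lossless.
Decomposition 2: common = {CD}, closure = {BCDE} → lossless.
Decomposition 3: common = {A}, closure = {ABCE} → lossy.

Decomposition 3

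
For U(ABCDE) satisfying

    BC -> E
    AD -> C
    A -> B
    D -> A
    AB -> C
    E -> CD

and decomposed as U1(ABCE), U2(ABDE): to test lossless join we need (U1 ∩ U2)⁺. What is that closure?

ABCDE

U1 ∩ U2 = {ABE}.
AB → C applies, adding C
E → CD applies, adding D
Closure: {ABCDE}.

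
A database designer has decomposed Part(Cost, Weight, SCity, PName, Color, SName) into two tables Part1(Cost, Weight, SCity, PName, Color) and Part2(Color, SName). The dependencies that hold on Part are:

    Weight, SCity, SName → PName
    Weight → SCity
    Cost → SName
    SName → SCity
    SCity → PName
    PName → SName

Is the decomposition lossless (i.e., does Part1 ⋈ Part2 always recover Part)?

No

Common attributes: Part1 ∩ Part2 = {Color}.
No dependency enlarges {Color}, so (Color)⁺ = {Color}.
The closure contains neither all of Part1 = {Cost, Weight, SCity, PName, Color} nor all of Part2 = {Color, SName}, so the common attributes are not a superkey of either fragment. The join is lossy.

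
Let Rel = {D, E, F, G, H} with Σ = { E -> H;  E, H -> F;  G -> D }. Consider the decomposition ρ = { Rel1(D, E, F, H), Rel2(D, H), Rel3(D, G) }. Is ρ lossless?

No

Chase test. Columns are D, E, F, G, H; row i has aⱼ where attribute j ∈ Reli, else bᵢⱼ.
Initial tableau (one row per fragment):
  row 1: a1 a2 a3 b14 a5
  row 2: a1 b22 b23 b24 a5
  row 3: a1 b32 b33 a4 b35
No row becomes fully distinguished — the join is lossy.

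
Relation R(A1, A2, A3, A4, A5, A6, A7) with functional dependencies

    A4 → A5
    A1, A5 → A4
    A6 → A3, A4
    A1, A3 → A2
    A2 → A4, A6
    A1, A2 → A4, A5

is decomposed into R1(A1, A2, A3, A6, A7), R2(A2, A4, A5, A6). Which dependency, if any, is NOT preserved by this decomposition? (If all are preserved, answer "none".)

Check A1, A5 → A4: no single fragment contains all of {A1, A4, A5}, and the restricted closure of {A1, A5} across the fragments never reaches {A4}.
A4 → A5 is preserved.
A6 → A3, A4 is preserved.
A1, A3 → A2 is preserved.
A2 → A4, A6 is preserved.
A1, A2 → A4, A5 is preserved.

A1, A5 → A4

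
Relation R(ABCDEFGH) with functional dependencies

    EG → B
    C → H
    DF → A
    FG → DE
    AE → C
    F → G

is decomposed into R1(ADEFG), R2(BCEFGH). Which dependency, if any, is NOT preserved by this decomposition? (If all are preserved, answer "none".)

AE → C

Check AE → C: no single fragment contains all of {ACE}, and the restricted closure of {AE} across the fragments never reaches {C}.
EG → B is preserved.
C → H is preserved.
DF → A is preserved.
FG → DE is preserved.
F → G is preserved.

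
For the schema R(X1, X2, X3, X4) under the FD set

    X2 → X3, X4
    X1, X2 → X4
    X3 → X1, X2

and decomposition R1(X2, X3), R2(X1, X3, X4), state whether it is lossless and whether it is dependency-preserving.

Lossless test: (X3)⁺ = {X1, X2, X3, X4}, which contains all of one fragment — lossless.
Dependency preservation: X2 → X3, X4; X1, X2 → X4; X3 → X1, X2 are not contained in any single fragment, but the restricted closure of each left-hand side across the fragments still reaches the right-hand side; the remaining FDs each lie inside some fragment. All dependencies are preserved.

lossless and dependency-preserving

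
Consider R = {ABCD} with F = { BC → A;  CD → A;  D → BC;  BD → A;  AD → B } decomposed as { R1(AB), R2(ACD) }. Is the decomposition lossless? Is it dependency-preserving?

Lossless test: (A)⁺ = {A}, which is a superkey of neither fragment — lossy.
Dependency preservation: the restricted closure of {BC} across the fragments never reaches {A}, so BC → A cannot be enforced without a join — not preserved.

lossy and not dependency-preserving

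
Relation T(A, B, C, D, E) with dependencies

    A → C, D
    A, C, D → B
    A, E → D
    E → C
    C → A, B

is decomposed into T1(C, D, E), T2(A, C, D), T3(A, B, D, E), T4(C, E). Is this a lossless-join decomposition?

Chase test. Columns are A, B, C, D, E; row i has aⱼ where attribute j ∈ Ti, else bᵢⱼ.
Initial tableau (one row per fragment):
  row 1: b11 b12 a3 a4 a5
  row 2: a1 b22 a3 a4 b25
  row 3: a1 a2 b33 a4 a5
  row 4: b41 b42 a3 b44 a5
Rows 2 and 3 agree on A; apply A→C, D and equate their C, D entries.
Rows 2 and 3 agree on A, C, D; apply A, C, D→B and equate their B entries.
Rows 1 and 2 agree on C; apply C→A, B and equate their A, B entries.
Rows 1 and 4 agree on C; apply C→A, B and equate their A, B entries.
Rows 1 and 4 agree on A; apply A→C, D and equate their C, D entries.
Row 1 is now all distinguished symbols — the join is lossless.

Yes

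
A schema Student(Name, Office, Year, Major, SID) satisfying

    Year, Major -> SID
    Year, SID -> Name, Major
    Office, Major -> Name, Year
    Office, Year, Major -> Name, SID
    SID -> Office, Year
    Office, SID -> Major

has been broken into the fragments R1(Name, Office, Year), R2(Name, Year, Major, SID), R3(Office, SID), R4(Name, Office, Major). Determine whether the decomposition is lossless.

Chase test. Columns are Name, Office, Year, Major, SID; row i has aⱼ where attribute j ∈ Ri, else bᵢⱼ.
Initial tableau (one row per fragment):
  row 1: a1 a2 a3 b14 b15
  row 2: a1 b22 a3 a4 a5
  row 3: b31 a2 b33 b34 a5
  row 4: a1 a2 b43 a4 b45
Rows 2 and 3 agree on SID; apply SID→Office, Year and equate their Office, Year entries.
Rows 2 and 3 agree on Office, SID; apply Office, SID→Major and equate their Major entries.
Rows 2 and 3 agree on Year, SID; apply Year, SID→Name, Major and equate their Name, Major entries.
Rows 2 and 4 agree on Office, Major; apply Office, Major→Name, Year and equate their Name, Year entries.
Rows 2 and 4 agree on Office, Year, Major; apply Office, Year, Major→Name, SID and equate their Name, SID entries.
Row 2 is now all distinguished symbols — the join is lossless.

Yes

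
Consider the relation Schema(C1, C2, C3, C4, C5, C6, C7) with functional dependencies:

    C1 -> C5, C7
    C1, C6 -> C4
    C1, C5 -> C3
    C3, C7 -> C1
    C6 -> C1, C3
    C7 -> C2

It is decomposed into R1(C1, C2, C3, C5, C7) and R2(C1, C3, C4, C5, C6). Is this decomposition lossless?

Yes

Common attributes: R1 ∩ R2 = {C1, C3, C5}.
Closure of {C1, C3, C5}: C1 → C5, C7 applies, adding C7; C7 → C2 applies, adding C2. So (C1, C3, C5)⁺ = {C1, C2, C3, C5, C7}.
This closure contains every attribute of R1, so R1 ∩ R2 → R1. The join is lossless.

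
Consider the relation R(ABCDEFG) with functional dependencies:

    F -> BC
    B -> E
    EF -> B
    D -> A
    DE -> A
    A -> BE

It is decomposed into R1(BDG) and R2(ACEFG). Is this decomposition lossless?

No

Common attributes: R1 ∩ R2 = {G}.
No dependency enlarges {G}, so (G)⁺ = {G}.
The closure contains neither all of R1 = {BDG} nor all of R2 = {ACEFG}, so the common attributes are not a superkey of either fragment. The join is lossy.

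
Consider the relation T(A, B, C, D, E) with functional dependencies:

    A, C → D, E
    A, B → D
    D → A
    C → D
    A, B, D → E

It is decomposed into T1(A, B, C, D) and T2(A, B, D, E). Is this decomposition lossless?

Common attributes: T1 ∩ T2 = {A, B, D}.
Closure of {A, B, D}: A, B, D → E applies, adding E. So (A, B, D)⁺ = {A, B, D, E}.
This closure contains every attribute of T2, so T1 ∩ T2 → T2. The join is lossless.

Yes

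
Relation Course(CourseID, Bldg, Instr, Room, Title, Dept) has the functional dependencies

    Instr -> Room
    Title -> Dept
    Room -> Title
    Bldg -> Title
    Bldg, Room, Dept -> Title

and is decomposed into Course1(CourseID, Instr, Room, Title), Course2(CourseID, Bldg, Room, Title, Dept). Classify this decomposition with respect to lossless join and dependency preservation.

lossy but dependency-preserving

Lossless test: (CourseID, Room, Title)⁺ = {CourseID, Room, Title, Dept}, which is a superkey of neither fragment — lossy.
Dependency preservation: every FD's attributes lie within a single fragment, so each can be enforced locally — preserved.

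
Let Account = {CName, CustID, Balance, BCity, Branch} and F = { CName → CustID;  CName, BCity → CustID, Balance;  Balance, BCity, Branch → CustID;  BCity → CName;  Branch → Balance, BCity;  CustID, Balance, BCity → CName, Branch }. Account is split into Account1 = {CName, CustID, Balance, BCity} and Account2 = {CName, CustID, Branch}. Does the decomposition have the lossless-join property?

Common attributes: Account1 ∩ Account2 = {CName, CustID}.
No dependency enlarges {CName, CustID}, so (CName, CustID)⁺ = {CName, CustID}.
The closure contains neither all of Account1 = {CName, CustID, Balance, BCity} nor all of Account2 = {CName, CustID, Branch}, so the common attributes are not a superkey of either fragment. The join is lossy.

No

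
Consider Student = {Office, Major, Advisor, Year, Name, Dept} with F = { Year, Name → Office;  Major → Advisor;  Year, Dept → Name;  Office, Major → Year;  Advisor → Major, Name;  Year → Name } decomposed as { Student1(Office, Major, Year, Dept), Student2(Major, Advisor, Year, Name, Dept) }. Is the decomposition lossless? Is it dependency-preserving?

lossless and dependency-preserving

Lossless test: (Major, Year, Dept)⁺ = {Office, Major, Advisor, Year, Name, Dept}, which contains all of one fragment — lossless.
Dependency preservation: Year, Name → Office is not contained in any single fragment, but the restricted closure of its left-hand side across the fragments still reaches the right-hand side; the remaining FDs each lie inside some fragment. All dependencies are preserved.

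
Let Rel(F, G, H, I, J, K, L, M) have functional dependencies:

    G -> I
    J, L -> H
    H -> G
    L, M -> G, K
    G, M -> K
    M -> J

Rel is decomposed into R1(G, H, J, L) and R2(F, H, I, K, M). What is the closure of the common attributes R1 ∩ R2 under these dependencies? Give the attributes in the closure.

R1 ∩ R2 = {H}.
H → G applies, adding G
G → I applies, adding I
Closure: {G, H, I}.

G, H, I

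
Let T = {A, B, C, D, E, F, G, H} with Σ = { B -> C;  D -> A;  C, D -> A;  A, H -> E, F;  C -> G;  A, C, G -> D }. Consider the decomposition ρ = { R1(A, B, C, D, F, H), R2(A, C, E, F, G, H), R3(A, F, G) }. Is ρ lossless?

Yes

Chase test. Columns are A, B, C, D, E, F, G, H; row i has aⱼ where attribute j ∈ Ri, else bᵢⱼ.
Initial tableau (one row per fragment):
  row 1: a1 a2 a3 a4 b15 a6 b17 a8
  row 2: a1 b22 a3 b24 a5 a6 a7 a8
  row 3: a1 b32 b33 b34 b35 a6 a7 b38
Rows 1 and 2 agree on A, H; apply A, H→E, F and equate their E, F entries.
Rows 1 and 2 agree on C; apply C→G and equate their G entries.
Rows 1 and 2 agree on A, C, G; apply A, C, G→D and equate their D entries.
Row 1 is now all distinguished symbols — the join is lossless.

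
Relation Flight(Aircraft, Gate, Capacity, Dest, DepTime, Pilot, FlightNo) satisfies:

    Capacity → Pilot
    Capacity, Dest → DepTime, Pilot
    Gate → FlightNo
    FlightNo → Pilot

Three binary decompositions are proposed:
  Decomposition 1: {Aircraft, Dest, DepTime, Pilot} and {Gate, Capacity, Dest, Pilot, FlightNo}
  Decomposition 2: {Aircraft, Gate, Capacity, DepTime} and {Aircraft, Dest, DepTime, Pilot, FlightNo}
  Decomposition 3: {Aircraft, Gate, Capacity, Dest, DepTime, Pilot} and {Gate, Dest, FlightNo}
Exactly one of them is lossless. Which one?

Decomposition 3

Decomposition 1: common = {Dest, Pilot}, closure = {Dest, Pilot} → lossy.
Decomposition 2: common = {Aircraft, DepTime}, closure = {Aircraft, DepTime} → lossy.
Decomposition 3: common = {Gate, Dest}, closure = {Gate, Dest, Pilot, FlightNo} → lossless.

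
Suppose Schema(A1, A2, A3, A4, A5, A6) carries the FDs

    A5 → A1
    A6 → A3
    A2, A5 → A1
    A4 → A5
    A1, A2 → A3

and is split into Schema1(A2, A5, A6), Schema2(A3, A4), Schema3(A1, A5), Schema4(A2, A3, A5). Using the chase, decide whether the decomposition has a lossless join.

Chase test. Columns are A1, A2, A3, A4, A5, A6; row i has aⱼ where attribute j ∈ Schemai, else bᵢⱼ.
Initial tableau (one row per fragment):
  row 1: b11 a2 b13 b14 a5 a6
  row 2: b21 b22 a3 a4 b25 b26
  row 3: a1 b32 b33 b34 a5 b36
  row 4: b41 a2 a3 b44 a5 b46
Rows 1 and 3 agree on A5; apply A5→A1 and equate their A1 entries.
Rows 1 and 4 agree on A5; apply A5→A1 and equate their A1 entries.
Rows 1 and 4 agree on A1, A2; apply A1, A2→A3 and equate their A3 entries.
No row becomes fully distinguished — the join is lossy.

No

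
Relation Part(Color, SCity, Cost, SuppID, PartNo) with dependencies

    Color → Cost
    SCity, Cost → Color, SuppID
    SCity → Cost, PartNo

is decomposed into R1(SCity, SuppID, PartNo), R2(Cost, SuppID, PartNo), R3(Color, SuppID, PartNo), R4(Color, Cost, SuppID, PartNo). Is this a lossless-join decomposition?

Chase test. Columns are Color, SCity, Cost, SuppID, PartNo; row i has aⱼ where attribute j ∈ Ri, else bᵢⱼ.
Initial tableau (one row per fragment):
  row 1: b11 a2 b13 a4 a5
  row 2: b21 b22 a3 a4 a5
  row 3: a1 b32 b33 a4 a5
  row 4: a1 b42 a3 a4 a5
Rows 3 and 4 agree on Color; apply Color→Cost and equate their Cost entries.
No row becomes fully distinguished — the join is lossy.

No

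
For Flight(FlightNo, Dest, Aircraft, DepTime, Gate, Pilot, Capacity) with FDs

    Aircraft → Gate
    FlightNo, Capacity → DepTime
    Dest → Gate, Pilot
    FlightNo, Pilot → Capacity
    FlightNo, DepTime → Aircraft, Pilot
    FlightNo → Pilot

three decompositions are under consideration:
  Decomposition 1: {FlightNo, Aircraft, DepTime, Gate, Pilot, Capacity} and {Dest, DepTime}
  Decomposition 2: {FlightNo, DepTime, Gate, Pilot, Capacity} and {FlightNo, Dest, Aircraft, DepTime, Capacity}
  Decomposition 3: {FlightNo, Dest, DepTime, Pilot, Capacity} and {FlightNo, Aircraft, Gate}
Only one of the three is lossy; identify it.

Decomposition 1

Decomposition 1: common = {DepTime}, closure = {DepTime} → lossy.
Decomposition 2: common = {FlightNo, DepTime, Capacity}, closure = {FlightNo, Aircraft, DepTime, Gate, Pilot, Capacity} → lossless.
Decomposition 3: common = {FlightNo}, closure = {FlightNo, Aircraft, DepTime, Gate, Pilot, Capacity} → lossless.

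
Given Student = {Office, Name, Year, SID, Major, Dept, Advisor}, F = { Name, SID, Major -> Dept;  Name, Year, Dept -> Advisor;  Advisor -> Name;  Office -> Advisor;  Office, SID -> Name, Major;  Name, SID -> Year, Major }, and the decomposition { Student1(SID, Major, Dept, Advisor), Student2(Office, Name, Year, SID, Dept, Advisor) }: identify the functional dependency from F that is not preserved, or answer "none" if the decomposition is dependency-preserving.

Name, SID, Major → Dept: restricted closure across fragments reaches Dept.
Name, Year, Dept → Advisor lies within Student2.
Advisor → Name lies within Student2.
Office → Advisor lies within Student2.
Office, SID → Name, Major: restricted closure across fragments reaches Name, Major.
Name, SID → Year, Major: restricted closure across fragments reaches Year, Major.
Every dependency is enforceable on the fragments, so the decomposition is dependency-preserving.

none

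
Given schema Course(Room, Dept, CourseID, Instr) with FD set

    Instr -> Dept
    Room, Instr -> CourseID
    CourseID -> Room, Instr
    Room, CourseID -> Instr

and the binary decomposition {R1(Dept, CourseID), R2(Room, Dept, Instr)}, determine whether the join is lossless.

No

Common attributes: R1 ∩ R2 = {Dept}.
No dependency enlarges {Dept}, so (Dept)⁺ = {Dept}.
The closure contains neither all of R1 = {Dept, CourseID} nor all of R2 = {Room, Dept, Instr}, so the common attributes are not a superkey of either fragment. The join is lossy.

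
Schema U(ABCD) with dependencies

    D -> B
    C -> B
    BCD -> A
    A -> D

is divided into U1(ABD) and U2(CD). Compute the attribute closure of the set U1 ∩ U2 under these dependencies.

U1 ∩ U2 = {D}.
D → B applies, adding B
Closure: {BD}.

BD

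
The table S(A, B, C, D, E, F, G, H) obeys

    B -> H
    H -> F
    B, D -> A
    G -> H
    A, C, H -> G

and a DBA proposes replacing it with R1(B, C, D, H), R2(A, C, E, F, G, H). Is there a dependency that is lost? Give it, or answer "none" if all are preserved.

Check B, D → A: no single fragment contains all of {A, B, D}, and the restricted closure of {B, D} across the fragments never reaches {A}.
B → H is preserved.
H → F is preserved.
G → H is preserved.
A, C, H → G is preserved.

B, D -> A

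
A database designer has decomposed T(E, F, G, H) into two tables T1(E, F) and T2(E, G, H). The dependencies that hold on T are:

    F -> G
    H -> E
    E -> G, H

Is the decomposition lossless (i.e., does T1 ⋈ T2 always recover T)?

Common attributes: T1 ∩ T2 = {E}.
Closure of {E}: E → G, H applies, adding G, H. So (E)⁺ = {E, G, H}.
This closure contains every attribute of T2, so T1 ∩ T2 → T2. The join is lossless.

Yes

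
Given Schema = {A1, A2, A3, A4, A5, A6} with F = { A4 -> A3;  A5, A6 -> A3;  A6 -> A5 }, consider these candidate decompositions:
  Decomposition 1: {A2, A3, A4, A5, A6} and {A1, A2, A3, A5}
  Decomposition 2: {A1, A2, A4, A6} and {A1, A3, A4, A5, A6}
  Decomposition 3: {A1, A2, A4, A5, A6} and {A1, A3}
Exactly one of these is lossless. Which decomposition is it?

Decomposition 2

Decomposition 1: common = {A2, A3, A5}, closure = {A2, A3, A5} → lossy.
Decomposition 2: common = {A1, A4, A6}, closure = {A1, A3, A4, A5, A6} → lossless.
Decomposition 3: common = {A1}, closure = {A1} → lossy.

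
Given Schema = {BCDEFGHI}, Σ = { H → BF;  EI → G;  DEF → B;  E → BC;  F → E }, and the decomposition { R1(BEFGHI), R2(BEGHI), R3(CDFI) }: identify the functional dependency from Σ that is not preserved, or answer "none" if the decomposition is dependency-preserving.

Check E → BC: no single fragment contains all of {BCE}, and the restricted closure of {E} across the fragments never reaches {BC}.
H → BF is preserved.
EI → G is preserved.
DEF → B is preserved.
F → E is preserved.

E → BC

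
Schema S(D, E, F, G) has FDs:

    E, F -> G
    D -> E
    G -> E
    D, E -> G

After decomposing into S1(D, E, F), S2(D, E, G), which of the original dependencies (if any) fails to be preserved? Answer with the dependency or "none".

Check E, F → G: no single fragment contains all of {E, F, G}, and the restricted closure of {E, F} across the fragments never reaches {G}.
D → E is preserved.
G → E is preserved.
D, E → G is preserved.

E, F -> G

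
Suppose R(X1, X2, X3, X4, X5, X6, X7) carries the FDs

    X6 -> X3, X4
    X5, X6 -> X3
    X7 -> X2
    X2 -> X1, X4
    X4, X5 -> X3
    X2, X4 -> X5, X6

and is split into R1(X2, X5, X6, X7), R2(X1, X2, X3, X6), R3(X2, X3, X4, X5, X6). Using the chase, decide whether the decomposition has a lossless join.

Yes

Chase test. Columns are X1, X2, X3, X4, X5, X6, X7; row i has aⱼ where attribute j ∈ Ri, else bᵢⱼ.
Initial tableau (one row per fragment):
  row 1: b11 a2 b13 b14 a5 a6 a7
  row 2: a1 a2 a3 b24 b25 a6 b27
  row 3: b31 a2 a3 a4 a5 a6 b37
Rows 1 and 2 agree on X6; apply X6→X3, X4 and equate their X3, X4 entries.
Rows 1 and 3 agree on X6; apply X6→X3, X4 and equate their X3, X4 entries.
Rows 1 and 2 agree on X2; apply X2→X1, X4 and equate their X1, X4 entries.
Rows 1 and 3 agree on X2; apply X2→X1, X4 and equate their X1, X4 entries.
Rows 1 and 2 agree on X2, X4; apply X2, X4→X5, X6 and equate their X5, X6 entries.
Row 1 is now all distinguished symbols — the join is lossless.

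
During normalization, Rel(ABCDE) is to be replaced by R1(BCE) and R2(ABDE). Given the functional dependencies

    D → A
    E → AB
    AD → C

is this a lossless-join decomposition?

No

Common attributes: R1 ∩ R2 = {BE}.
Closure of {BE}: E → AB applies, adding A. So (BE)⁺ = {ABE}.
The closure contains neither all of R1 = {BCE} nor all of R2 = {ABDE}, so the common attributes are not a superkey of either fragment. The join is lossy.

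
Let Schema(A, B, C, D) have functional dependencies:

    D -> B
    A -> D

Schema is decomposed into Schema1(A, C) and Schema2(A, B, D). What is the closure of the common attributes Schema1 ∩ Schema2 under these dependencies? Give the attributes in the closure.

Schema1 ∩ Schema2 = {A}.
A → D applies, adding D
D → B applies, adding B
Closure: {A, B, D}.

A, B, D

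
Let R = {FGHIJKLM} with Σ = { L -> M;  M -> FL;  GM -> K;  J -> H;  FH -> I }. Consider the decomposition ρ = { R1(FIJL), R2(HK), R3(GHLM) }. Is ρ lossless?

No

Chase test. Columns are FGHIJKLM; row i has aⱼ where attribute j ∈ Ri, else bᵢⱼ.
Initial tableau (one row per fragment):
  row 1: a1 b12 b13 a4 a5 b16 a7 b18
  row 2: b21 b22 a3 b24 b25 a6 b27 b28
  row 3: b31 a2 a3 b34 b35 b36 a7 a8
Rows 1 and 3 agree on L; apply L→M and equate their M entries.
Rows 1 and 3 agree on M; apply M→FL and equate their FL entries.
No row becomes fully distinguished — the join is lossy.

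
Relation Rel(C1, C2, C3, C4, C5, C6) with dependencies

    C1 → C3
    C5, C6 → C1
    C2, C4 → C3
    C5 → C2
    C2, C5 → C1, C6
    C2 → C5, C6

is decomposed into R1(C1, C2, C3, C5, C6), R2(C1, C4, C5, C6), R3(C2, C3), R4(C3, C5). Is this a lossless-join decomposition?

Chase test. Columns are C1, C2, C3, C4, C5, C6; row i has aⱼ where attribute j ∈ Ri, else bᵢⱼ.
Initial tableau (one row per fragment):
  row 1: a1 a2 a3 b14 a5 a6
  row 2: a1 b22 b23 a4 a5 a6
  row 3: b31 a2 a3 b34 b35 b36
  row 4: b41 b42 a3 b44 a5 b46
Rows 1 and 2 agree on C1; apply C1→C3 and equate their C3 entries.
Rows 1 and 2 agree on C5; apply C5→C2 and equate their C2 entries.
Rows 1 and 4 agree on C5; apply C5→C2 and equate their C2 entries.
Rows 1 and 4 agree on C2, C5; apply C2, C5→C1, C6 and equate their C1, C6 entries.
Rows 1 and 3 agree on C2; apply C2→C5, C6 and equate their C5, C6 entries.
Rows 1 and 3 agree on C5, C6; apply C5, C6→C1 and equate their C1 entries.
Row 2 is now all distinguished symbols — the join is lossless.

Yes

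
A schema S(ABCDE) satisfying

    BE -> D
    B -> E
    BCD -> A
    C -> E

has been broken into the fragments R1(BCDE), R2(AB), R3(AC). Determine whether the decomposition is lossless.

No

Chase test. Columns are ABCDE; row i has aⱼ where attribute j ∈ Ri, else bᵢⱼ.
Initial tableau (one row per fragment):
  row 1: b11 a2 a3 a4 a5
  row 2: a1 a2 b23 b24 b25
  row 3: a1 b32 a3 b34 b35
Rows 1 and 2 agree on B; apply B→E and equate their E entries.
Rows 1 and 3 agree on C; apply C→E and equate their E entries.
Rows 1 and 2 agree on BE; apply BE→D and equate their D entries.
No row becomes fully distinguished — the join is lossy.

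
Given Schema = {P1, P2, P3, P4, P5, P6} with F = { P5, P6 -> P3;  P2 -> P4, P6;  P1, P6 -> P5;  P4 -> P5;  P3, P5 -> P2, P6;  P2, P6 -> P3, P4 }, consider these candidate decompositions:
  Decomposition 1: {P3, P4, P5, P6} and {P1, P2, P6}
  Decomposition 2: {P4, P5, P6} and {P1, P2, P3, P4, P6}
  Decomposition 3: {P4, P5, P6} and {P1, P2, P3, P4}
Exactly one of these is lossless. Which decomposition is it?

Decomposition 1: common = {P6}, closure = {P6} → lossy.
Decomposition 2: common = {P4, P6}, closure = {P2, P3, P4, P5, P6} → lossless.
Decomposition 3: common = {P4}, closure = {P4, P5} → lossy.

Decomposition 2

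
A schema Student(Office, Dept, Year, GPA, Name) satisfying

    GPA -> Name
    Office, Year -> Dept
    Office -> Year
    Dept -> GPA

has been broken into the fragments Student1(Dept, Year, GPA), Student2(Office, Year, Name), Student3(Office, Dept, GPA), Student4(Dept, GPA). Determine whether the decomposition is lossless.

Yes

Chase test. Columns are Office, Dept, Year, GPA, Name; row i has aⱼ where attribute j ∈ Studenti, else bᵢⱼ.
Initial tableau (one row per fragment):
  row 1: b11 a2 a3 a4 b15
  row 2: a1 b22 a3 b24 a5
  row 3: a1 a2 b33 a4 b35
  row 4: b41 a2 b43 a4 b45
Rows 1 and 3 agree on GPA; apply GPA→Name and equate their Name entries.
Rows 1 and 4 agree on GPA; apply GPA→Name and equate their Name entries.
Rows 2 and 3 agree on Office; apply Office→Year and equate their Year entries.
Rows 2 and 3 agree on Office, Year; apply Office, Year→Dept and equate their Dept entries.
Rows 1 and 2 agree on Dept; apply Dept→GPA and equate their GPA entries.
Rows 1 and 2 agree on GPA; apply GPA→Name and equate their Name entries.
Row 2 is now all distinguished symbols — the join is lossless.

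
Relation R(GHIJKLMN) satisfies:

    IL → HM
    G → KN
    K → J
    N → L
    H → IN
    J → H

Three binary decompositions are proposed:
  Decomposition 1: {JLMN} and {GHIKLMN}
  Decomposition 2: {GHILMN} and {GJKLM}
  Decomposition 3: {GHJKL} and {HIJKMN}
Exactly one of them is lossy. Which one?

Decomposition 1

Decomposition 1: common = {LMN}, closure = {LMN} → lossy.
Decomposition 2: common = {GLM}, closure = {GHIJKLMN} → lossless.
Decomposition 3: common = {HJK}, closure = {HIJKLMN} → lossless.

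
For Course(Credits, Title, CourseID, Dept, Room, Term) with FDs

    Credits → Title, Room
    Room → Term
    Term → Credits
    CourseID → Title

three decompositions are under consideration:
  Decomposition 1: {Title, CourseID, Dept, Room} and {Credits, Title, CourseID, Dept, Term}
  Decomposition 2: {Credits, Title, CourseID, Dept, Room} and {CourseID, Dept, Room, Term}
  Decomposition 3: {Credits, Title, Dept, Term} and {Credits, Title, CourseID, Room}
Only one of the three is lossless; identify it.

Decomposition 1: common = {Title, CourseID, Dept}, closure = {Title, CourseID, Dept} → lossy.
Decomposition 2: common = {CourseID, Dept, Room}, closure = {Credits, Title, CourseID, Dept, Room, Term} → lossless.
Decomposition 3: common = {Credits, Title}, closure = {Credits, Title, Room, Term} → lossy.

Decomposition 2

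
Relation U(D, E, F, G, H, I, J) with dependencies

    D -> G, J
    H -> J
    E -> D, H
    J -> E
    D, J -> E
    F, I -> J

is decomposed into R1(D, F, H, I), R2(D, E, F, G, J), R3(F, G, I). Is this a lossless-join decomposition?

Chase test. Columns are D, E, F, G, H, I, J; row i has aⱼ where attribute j ∈ Ri, else bᵢⱼ.
Initial tableau (one row per fragment):
  row 1: a1 b12 a3 b14 a5 a6 b17
  row 2: a1 a2 a3 a4 b25 b26 a7
  row 3: b31 b32 a3 a4 b35 a6 b37
Rows 1 and 2 agree on D; apply D→G, J and equate their G, J entries.
Rows 1 and 2 agree on J; apply J→E and equate their E entries.
Rows 1 and 3 agree on F, I; apply F, I→J and equate their J entries.
Rows 1 and 2 agree on E; apply E→D, H and equate their D, H entries.
Rows 1 and 3 agree on J; apply J→E and equate their E entries.
Rows 1 and 3 agree on E; apply E→D, H and equate their D, H entries.
Row 1 is now all distinguished symbols — the join is lossless.

Yes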